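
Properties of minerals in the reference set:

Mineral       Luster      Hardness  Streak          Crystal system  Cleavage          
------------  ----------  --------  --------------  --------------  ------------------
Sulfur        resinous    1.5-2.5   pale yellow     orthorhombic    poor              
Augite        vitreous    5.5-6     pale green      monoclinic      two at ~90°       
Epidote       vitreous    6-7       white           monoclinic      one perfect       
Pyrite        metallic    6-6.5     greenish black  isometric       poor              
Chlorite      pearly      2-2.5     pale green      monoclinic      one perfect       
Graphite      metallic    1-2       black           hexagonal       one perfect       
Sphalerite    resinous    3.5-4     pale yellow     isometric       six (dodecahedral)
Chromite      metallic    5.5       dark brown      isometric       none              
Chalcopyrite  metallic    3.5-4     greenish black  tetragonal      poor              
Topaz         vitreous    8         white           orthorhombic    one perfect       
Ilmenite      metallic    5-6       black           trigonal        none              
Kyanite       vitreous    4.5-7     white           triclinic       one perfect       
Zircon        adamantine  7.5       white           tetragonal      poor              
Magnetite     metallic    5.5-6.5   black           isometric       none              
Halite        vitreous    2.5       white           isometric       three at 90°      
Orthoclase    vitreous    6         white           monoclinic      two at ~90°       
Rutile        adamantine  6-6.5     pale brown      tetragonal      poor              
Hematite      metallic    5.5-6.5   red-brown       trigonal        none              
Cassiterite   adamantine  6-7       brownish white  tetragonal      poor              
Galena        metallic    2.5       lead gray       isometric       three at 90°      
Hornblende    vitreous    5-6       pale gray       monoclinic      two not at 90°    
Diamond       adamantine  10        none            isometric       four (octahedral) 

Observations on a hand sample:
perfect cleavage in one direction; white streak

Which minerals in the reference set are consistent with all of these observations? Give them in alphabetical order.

Epidote, Kyanite, Topaz

Perfect cleavage in one direction — only Epidote, Chlorite, Graphite, Topaz, Kyanite remain.
White streak rules out Chlorite, Graphite.
The minerals that satisfy all observations are Epidote, Kyanite, Topaz.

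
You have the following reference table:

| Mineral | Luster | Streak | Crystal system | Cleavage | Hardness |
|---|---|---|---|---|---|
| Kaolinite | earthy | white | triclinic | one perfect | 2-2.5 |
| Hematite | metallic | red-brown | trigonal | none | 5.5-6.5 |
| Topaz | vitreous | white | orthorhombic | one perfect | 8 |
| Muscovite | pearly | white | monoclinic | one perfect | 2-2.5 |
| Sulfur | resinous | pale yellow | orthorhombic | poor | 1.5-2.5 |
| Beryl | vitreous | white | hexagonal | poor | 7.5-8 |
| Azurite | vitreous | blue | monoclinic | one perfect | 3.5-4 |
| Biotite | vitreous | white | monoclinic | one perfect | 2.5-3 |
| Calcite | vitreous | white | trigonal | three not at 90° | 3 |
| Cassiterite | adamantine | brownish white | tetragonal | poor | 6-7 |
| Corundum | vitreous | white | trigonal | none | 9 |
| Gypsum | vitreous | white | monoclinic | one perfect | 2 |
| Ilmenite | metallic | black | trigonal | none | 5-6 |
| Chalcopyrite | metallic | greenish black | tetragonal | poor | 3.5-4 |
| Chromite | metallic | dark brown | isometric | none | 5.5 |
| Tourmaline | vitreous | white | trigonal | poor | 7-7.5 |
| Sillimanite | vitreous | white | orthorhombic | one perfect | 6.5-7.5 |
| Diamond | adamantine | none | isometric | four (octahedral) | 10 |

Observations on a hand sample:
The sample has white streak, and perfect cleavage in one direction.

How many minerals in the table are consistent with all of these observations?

6

White streak: only Kaolinite, Topaz, Muscovite, Beryl, Biotite, Calcite, Corundum, Gypsum, Tourmaline, Sillimanite remain.
Perfect cleavage in one direction excludes Beryl, Calcite, Corundum, Tourmaline.
The minerals that satisfy all observations are Biotite, Gypsum, Kaolinite, Muscovite, Sillimanite, Topaz.
That is 6 minerals.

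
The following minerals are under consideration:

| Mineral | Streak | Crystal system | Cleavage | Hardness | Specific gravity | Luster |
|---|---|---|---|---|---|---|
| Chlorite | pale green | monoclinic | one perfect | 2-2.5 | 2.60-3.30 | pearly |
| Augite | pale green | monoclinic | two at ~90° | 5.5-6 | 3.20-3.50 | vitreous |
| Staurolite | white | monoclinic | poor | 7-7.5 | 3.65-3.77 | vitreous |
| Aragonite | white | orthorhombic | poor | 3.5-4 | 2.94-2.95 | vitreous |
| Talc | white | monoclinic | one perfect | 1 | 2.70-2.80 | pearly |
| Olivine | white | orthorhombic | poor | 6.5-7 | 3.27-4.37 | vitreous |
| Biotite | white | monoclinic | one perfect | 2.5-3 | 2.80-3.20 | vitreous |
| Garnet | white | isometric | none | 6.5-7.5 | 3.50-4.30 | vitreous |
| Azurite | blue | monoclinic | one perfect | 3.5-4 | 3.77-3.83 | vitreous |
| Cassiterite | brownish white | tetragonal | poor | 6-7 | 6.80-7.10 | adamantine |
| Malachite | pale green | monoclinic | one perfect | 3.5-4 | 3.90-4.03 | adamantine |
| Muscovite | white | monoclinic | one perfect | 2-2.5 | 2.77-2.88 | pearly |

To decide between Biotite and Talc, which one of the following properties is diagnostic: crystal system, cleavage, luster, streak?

luster

Crystal system: both monoclinic — same for both.
Cleavage: both one perfect — same for both.
Luster: Biotite vitreous, Talc pearly — different.
Streak: both white — same for both.
Luster is the diagnostic property here.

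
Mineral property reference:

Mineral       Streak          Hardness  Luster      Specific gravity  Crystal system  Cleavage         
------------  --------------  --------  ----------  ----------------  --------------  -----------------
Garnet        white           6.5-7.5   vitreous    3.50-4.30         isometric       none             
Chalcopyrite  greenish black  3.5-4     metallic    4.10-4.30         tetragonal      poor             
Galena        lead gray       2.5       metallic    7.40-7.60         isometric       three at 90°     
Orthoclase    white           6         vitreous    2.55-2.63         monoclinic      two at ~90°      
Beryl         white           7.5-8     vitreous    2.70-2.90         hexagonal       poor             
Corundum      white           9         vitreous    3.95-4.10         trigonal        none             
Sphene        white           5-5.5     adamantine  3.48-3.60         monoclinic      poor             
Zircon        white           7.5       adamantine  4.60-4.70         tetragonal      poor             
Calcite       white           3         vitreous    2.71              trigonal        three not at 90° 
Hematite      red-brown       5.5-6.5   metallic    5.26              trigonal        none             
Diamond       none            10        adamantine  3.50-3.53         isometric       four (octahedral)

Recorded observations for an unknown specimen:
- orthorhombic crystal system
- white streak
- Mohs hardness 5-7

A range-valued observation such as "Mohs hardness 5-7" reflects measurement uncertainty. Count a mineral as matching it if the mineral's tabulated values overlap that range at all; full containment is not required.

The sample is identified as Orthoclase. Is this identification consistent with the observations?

Inconsistent

Orthorhombic crystal system — Orthoclase has monoclinic system; which does not match.
White streak — fits Orthoclase (white streak).
Mohs hardness 5-7 — fits Orthoclase (hardness 6).
The crystal system observation rules out Orthoclase.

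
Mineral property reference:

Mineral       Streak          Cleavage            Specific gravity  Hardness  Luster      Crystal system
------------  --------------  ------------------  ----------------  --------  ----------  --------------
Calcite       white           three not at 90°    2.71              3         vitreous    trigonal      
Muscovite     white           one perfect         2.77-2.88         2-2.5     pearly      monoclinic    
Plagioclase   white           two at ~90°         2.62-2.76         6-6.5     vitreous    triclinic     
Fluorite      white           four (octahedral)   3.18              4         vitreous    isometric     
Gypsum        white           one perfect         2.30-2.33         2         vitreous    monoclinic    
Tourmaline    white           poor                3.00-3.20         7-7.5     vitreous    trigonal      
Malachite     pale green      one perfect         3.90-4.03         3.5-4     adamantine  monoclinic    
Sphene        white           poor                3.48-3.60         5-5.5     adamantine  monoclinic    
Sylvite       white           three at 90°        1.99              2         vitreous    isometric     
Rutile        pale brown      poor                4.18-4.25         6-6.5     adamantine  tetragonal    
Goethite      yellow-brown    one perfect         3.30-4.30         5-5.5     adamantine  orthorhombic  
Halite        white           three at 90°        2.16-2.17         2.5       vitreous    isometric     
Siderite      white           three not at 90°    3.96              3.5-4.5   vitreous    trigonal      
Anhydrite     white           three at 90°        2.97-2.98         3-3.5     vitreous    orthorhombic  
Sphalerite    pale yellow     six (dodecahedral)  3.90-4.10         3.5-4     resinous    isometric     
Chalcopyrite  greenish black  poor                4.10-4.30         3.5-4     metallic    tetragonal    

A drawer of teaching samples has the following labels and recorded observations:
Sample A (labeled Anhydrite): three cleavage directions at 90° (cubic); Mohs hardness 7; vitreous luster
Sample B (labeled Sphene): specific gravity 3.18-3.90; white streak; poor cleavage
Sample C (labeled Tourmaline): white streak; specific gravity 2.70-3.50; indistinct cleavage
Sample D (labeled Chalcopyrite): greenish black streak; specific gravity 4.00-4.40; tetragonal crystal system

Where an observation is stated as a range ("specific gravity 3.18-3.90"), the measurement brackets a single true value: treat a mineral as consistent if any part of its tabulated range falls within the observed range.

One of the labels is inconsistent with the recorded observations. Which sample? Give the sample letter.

A

Sample A: Mohs hardness 7 is outside the reference for Anhydrite (hardness 3-3.5) — mislabeled.
Sample B: every observation is compatible with the reference values for Sphene.
Sample C: every observation is compatible with the reference values for Tourmaline.
Sample D: every observation is compatible with the reference values for Chalcopyrite.
The mislabeled specimen is A.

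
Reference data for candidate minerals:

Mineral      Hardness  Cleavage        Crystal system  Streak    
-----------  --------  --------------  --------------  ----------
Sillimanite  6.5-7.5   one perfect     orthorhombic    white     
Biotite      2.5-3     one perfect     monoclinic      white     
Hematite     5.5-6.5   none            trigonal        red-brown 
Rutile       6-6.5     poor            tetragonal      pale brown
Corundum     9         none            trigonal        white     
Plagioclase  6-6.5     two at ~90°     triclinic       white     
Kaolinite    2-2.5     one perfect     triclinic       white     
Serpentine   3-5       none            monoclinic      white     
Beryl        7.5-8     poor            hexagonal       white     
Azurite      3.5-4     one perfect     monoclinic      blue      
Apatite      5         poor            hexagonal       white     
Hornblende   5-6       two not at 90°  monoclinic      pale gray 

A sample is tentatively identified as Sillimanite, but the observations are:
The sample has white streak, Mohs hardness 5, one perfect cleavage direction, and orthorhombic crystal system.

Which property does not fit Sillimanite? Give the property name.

White streak: Sillimanite has white streak — within range.
Mohs hardness 5: Sillimanite has hardness 6.5-7.5 — outside the reference range.
One perfect cleavage direction: Sillimanite has cleavage one perfect — within range.
Orthorhombic crystal system: Sillimanite has orthorhombic system — within range.
Only the hardness is inconsistent.

hardness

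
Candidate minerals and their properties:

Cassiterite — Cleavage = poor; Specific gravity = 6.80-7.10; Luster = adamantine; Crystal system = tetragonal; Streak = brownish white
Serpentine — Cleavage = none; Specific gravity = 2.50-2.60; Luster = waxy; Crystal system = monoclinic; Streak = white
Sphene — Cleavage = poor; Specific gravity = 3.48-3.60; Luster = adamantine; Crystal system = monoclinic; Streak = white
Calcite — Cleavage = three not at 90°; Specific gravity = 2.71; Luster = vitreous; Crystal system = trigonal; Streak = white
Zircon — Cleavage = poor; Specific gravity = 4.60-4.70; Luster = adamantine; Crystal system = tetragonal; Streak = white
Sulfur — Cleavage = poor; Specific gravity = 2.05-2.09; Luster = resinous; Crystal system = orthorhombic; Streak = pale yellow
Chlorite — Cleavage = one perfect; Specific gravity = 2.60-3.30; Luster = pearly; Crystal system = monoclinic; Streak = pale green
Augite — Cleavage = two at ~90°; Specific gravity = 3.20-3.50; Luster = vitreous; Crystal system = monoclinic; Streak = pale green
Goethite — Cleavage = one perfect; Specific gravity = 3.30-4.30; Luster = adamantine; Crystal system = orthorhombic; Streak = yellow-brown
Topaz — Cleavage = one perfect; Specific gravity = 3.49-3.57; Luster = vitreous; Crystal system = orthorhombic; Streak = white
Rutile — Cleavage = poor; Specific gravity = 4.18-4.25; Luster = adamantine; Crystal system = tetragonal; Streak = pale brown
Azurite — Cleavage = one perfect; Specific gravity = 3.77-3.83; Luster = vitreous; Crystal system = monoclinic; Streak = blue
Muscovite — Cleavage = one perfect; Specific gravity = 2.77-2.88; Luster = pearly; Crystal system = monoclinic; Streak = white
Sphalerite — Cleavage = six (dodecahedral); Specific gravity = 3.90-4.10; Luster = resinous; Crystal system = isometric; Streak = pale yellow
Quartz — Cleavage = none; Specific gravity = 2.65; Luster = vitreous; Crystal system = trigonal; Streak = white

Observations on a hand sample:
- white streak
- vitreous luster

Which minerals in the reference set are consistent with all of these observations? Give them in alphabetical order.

Calcite, Quartz, Topaz

White streak — Serpentine, Sphene, Calcite, Zircon, Topaz, Muscovite, Quartz remain.
Vitreous luster — Calcite, Topaz, Quartz remain.
Consistent with every observation: Calcite, Quartz, Topaz.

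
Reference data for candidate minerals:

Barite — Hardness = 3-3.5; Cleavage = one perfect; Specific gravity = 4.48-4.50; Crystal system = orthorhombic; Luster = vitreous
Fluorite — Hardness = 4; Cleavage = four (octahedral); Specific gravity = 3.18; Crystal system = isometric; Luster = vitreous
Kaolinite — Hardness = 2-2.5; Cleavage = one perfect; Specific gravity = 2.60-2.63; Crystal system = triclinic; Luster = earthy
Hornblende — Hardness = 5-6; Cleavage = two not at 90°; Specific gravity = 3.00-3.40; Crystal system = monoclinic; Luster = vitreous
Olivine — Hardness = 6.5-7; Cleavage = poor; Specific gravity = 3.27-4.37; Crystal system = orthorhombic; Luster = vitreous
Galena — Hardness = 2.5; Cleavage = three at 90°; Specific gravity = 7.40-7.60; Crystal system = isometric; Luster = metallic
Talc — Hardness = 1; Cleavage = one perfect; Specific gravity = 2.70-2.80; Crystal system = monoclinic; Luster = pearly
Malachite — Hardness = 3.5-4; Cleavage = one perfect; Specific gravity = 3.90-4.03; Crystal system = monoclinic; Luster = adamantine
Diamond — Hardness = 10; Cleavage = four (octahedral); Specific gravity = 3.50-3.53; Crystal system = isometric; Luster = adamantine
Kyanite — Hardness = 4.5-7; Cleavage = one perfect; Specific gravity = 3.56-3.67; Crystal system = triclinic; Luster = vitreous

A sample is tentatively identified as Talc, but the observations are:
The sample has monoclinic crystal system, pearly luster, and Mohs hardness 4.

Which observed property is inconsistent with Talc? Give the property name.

Monoclinic crystal system: Talc has monoclinic system — consistent.
Pearly luster: Talc has pearly luster — consistent.
Mohs hardness 4: Talc has hardness 1 — outside the reference range.
The hardness is the one property that does not fit.

hardness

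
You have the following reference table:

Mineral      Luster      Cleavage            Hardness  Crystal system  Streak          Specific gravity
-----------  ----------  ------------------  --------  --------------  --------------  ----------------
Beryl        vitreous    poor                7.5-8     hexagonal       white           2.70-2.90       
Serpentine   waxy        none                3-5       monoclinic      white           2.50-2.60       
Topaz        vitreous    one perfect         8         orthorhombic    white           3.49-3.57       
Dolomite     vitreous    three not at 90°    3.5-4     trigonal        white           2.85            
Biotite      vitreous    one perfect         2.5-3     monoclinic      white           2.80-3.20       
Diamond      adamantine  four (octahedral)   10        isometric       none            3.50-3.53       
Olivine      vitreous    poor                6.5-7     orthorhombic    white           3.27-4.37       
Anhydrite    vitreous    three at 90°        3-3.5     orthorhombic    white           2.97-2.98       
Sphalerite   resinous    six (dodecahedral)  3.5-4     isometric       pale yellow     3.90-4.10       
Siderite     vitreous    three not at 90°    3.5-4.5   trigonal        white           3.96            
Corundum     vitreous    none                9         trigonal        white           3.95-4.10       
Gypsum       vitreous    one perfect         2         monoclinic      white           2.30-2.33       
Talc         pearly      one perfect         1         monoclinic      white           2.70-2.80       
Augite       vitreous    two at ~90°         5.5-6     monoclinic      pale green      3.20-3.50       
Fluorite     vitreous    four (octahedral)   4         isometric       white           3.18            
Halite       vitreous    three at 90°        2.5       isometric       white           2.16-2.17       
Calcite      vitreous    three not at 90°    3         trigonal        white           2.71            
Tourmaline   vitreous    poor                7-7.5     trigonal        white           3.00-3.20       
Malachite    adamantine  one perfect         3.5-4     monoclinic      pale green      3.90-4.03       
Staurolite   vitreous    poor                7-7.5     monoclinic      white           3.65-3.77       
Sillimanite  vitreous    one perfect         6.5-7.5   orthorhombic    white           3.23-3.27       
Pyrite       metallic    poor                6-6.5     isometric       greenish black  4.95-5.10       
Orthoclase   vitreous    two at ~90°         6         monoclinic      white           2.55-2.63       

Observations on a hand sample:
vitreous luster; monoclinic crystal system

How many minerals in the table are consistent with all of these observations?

Vitreous luster excludes Serpentine, Diamond, Sphalerite, Talc, Malachite, Pyrite.
Monoclinic crystal system: only Biotite, Gypsum, Augite, Staurolite, Orthoclase remain.
Remaining candidates: Augite, Biotite, Gypsum, Orthoclase, Staurolite.
That is 5 minerals.

5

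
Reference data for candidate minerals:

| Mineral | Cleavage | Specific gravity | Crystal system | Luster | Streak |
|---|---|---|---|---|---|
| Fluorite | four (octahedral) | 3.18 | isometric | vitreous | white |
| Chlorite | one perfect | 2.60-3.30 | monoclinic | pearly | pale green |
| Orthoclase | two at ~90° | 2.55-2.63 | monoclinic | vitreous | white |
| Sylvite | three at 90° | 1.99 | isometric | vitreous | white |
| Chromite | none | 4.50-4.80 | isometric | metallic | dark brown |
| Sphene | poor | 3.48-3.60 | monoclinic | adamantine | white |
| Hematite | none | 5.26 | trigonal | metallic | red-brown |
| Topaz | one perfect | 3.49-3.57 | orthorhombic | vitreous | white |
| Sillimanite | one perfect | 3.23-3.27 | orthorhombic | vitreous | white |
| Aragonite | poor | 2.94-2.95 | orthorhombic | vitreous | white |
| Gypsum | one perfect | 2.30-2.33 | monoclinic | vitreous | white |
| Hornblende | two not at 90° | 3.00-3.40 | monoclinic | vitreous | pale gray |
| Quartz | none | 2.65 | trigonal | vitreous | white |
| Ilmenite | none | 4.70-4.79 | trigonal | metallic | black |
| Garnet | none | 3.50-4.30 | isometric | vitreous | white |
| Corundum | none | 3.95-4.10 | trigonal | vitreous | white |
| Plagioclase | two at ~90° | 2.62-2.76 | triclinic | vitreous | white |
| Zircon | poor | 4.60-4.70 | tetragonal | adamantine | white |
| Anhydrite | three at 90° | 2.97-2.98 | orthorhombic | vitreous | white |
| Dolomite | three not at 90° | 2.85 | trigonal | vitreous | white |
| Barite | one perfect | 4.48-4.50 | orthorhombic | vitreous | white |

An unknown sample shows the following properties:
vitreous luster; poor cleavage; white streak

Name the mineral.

Vitreous luster eliminates Chlorite, Chromite, Sphene, Hematite, Ilmenite, Zircon.
Poor cleavage — narrows the field to Aragonite.
White streak — no further eliminations.
Aragonite is the sole remaining match.

Aragonite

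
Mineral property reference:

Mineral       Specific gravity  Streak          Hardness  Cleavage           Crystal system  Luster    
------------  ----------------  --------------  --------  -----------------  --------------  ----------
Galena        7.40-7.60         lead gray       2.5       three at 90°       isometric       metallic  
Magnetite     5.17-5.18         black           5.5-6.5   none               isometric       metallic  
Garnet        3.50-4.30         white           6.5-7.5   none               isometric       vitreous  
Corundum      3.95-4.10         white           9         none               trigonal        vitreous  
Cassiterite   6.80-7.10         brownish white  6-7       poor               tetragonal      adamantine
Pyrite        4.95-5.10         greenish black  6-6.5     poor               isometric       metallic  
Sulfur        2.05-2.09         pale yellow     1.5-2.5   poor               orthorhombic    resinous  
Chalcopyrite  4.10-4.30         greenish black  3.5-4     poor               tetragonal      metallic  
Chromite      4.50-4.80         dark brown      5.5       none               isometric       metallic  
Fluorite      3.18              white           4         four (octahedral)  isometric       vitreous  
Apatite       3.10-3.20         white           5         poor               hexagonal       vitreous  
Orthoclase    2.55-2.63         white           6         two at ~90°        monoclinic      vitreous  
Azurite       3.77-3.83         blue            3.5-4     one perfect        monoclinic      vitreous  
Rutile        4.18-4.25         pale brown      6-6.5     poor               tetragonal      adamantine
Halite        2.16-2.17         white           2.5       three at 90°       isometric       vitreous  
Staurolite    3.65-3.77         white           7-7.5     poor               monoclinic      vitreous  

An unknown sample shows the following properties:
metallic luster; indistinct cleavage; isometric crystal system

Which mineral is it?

Metallic luster: Galena, Magnetite, Pyrite, Chalcopyrite, Chromite remain.
Indistinct cleavage: only Pyrite, Chalcopyrite remain.
Isometric crystal system is inconsistent with Chalcopyrite.
Pyrite is the sole remaining match.

Pyrite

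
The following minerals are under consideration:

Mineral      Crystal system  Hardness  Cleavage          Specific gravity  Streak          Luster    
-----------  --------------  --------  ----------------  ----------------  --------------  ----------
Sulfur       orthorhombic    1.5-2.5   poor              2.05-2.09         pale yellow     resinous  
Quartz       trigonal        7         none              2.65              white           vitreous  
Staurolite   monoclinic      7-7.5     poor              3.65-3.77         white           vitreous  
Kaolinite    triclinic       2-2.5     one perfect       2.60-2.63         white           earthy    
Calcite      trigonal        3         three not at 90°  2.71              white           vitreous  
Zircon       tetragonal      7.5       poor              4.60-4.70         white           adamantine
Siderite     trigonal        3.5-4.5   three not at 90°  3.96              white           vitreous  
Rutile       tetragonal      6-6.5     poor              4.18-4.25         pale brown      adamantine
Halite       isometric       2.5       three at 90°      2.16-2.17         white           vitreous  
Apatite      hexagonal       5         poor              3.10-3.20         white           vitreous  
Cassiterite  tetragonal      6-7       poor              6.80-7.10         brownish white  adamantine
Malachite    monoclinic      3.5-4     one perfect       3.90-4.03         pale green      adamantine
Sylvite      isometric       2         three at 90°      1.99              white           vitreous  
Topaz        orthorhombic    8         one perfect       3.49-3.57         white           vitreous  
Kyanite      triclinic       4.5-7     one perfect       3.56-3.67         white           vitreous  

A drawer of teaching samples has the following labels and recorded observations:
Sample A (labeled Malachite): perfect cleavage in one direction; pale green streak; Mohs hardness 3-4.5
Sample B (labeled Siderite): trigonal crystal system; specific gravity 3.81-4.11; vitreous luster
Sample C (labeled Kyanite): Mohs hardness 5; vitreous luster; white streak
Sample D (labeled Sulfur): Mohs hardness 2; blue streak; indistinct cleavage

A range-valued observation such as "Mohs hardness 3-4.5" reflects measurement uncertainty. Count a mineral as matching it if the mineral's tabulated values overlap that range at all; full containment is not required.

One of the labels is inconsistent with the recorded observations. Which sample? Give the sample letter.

D

Sample A: nothing contradicts Malachite.
Sample B: nothing contradicts Siderite.
Sample C: nothing contradicts Kyanite.
Sample D: blue streak is outside the reference for Sulfur (pale yellow streak) — mislabeled.
The mislabeled specimen is D.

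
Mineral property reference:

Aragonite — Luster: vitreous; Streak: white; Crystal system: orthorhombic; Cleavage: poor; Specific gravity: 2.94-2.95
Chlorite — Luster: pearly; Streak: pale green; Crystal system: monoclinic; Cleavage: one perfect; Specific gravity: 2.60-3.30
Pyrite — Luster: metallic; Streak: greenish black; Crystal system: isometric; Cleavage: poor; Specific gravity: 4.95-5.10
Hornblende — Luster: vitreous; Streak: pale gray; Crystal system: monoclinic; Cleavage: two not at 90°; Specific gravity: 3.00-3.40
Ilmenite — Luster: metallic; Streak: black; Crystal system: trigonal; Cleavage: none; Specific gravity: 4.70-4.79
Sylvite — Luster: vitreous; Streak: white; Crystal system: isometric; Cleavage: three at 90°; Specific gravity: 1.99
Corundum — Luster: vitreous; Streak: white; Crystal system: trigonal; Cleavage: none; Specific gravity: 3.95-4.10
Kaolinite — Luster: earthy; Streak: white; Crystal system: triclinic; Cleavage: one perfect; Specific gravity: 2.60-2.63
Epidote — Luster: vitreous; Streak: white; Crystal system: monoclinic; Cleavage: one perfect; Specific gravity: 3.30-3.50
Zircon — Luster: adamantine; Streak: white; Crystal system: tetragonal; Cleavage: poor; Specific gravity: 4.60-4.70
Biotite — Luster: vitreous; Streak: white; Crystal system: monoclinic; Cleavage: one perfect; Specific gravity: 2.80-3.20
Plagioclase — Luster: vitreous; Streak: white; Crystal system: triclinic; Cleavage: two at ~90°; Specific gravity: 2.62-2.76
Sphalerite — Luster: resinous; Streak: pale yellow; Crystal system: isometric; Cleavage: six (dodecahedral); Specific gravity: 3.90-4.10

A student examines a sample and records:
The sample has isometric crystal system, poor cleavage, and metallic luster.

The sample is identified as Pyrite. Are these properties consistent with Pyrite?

Isometric crystal system — matches Pyrite (isometric system).
Poor cleavage — matches Pyrite (cleavage poor).
Metallic luster — matches Pyrite (metallic luster).
All observations are consistent with the tabulated values for Pyrite.

Yes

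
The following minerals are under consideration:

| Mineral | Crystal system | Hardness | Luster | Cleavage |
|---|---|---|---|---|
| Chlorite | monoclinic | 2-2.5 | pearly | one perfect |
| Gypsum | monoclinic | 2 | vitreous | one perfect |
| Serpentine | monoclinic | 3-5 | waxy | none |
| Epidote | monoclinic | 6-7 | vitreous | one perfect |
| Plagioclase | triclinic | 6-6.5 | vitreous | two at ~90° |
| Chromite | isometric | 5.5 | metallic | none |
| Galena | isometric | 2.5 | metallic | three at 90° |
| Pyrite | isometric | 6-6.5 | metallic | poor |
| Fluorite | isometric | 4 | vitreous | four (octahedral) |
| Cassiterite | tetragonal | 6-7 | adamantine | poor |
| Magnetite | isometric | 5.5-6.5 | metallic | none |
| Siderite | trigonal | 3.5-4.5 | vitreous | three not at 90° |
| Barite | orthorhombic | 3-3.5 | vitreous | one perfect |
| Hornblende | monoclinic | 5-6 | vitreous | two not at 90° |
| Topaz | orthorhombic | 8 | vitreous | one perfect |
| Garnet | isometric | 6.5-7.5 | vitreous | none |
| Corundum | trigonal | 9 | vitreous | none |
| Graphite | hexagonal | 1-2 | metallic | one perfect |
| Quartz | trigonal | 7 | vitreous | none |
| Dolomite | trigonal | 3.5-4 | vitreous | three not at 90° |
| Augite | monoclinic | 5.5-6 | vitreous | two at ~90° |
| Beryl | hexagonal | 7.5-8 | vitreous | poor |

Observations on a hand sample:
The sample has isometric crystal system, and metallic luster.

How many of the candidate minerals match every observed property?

4

Isometric crystal system — only Chromite, Galena, Pyrite, Fluorite, Magnetite, Garnet remain.
Metallic luster rules out Fluorite, Garnet.
Remaining candidates: Chromite, Galena, Magnetite, Pyrite.
That is 4 minerals.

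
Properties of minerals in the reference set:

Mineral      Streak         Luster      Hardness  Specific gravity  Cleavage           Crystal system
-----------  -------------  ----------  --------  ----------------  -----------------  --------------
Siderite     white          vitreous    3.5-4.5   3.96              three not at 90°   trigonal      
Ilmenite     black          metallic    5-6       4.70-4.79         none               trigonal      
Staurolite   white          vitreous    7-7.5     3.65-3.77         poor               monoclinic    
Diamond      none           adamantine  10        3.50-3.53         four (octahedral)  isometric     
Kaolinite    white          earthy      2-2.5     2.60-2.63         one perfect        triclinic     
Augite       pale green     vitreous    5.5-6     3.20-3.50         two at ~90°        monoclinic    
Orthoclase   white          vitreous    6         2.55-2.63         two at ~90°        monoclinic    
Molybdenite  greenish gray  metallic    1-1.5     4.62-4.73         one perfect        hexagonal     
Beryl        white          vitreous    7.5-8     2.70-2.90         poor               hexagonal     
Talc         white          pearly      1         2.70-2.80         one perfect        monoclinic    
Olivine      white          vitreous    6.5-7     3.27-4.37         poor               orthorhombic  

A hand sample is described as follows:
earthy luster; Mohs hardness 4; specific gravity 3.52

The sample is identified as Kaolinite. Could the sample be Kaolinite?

No

Earthy luster — consistent with Kaolinite (earthy luster).
Mohs hardness 4 — Kaolinite has hardness 2-2.5; a mismatch.
Specific gravity 3.52 — Kaolinite has SG 2.60-2.63; a mismatch.
2 of the observed properties are inconsistent with Kaolinite.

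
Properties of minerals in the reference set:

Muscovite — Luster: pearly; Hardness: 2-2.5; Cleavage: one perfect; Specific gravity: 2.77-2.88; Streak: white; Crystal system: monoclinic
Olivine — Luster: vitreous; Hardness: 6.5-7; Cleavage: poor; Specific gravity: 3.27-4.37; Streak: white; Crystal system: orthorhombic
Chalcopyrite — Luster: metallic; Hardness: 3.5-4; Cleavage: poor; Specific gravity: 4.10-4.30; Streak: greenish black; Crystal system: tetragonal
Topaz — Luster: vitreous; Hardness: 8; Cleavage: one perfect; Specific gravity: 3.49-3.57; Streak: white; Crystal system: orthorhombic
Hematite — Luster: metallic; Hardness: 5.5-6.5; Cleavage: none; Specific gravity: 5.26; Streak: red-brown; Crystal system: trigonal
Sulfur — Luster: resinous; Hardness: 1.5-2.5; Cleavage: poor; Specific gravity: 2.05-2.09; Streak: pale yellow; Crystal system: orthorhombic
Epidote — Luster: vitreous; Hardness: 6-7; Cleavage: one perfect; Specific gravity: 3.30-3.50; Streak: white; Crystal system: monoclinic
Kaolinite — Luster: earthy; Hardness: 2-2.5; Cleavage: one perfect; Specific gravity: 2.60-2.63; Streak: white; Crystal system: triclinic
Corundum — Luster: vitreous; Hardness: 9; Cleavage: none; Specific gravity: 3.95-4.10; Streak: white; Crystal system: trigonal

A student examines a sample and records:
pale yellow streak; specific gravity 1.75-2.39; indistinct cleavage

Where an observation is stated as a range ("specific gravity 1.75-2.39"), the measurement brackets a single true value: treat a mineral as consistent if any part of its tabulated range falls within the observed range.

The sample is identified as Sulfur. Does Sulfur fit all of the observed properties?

Yes

Pale yellow streak — is consistent with Sulfur (pale yellow streak).
Specific gravity 1.75-2.39 — is consistent with Sulfur (SG 2.05-2.09).
Indistinct cleavage — is consistent with Sulfur (cleavage poor).
Every observed property is compatible with the reference values for Sulfur.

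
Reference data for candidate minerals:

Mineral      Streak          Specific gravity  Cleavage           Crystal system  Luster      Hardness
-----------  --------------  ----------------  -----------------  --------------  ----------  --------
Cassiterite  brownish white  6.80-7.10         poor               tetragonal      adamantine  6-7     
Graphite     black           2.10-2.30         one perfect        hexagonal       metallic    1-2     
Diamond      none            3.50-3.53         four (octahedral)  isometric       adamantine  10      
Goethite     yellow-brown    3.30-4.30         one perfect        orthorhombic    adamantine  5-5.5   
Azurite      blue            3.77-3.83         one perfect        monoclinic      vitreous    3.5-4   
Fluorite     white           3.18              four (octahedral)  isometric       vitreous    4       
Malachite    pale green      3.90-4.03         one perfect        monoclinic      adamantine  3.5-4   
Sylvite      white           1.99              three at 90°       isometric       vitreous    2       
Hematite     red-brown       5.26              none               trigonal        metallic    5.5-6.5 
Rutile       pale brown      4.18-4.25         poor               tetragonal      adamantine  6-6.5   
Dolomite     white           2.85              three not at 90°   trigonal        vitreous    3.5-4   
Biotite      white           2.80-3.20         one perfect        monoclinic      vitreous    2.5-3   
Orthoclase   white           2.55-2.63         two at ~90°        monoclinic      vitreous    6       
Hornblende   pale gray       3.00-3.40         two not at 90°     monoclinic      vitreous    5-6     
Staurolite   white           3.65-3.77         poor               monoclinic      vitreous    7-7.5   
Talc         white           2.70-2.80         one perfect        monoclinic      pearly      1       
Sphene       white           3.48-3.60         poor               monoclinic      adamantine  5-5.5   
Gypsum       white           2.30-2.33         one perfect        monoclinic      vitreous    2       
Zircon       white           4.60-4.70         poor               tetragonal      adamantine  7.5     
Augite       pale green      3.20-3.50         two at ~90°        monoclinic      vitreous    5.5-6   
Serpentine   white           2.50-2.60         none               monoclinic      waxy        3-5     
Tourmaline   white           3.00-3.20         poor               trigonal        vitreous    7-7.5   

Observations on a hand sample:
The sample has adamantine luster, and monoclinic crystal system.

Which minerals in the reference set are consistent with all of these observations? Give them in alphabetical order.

Adamantine luster: leaves Cassiterite, Diamond, Goethite, Malachite, Rutile, Sphene, Zircon.
Monoclinic crystal system: only Malachite, Sphene remain.
The minerals that satisfy all observations are Malachite, Sphene.

Malachite, Sphene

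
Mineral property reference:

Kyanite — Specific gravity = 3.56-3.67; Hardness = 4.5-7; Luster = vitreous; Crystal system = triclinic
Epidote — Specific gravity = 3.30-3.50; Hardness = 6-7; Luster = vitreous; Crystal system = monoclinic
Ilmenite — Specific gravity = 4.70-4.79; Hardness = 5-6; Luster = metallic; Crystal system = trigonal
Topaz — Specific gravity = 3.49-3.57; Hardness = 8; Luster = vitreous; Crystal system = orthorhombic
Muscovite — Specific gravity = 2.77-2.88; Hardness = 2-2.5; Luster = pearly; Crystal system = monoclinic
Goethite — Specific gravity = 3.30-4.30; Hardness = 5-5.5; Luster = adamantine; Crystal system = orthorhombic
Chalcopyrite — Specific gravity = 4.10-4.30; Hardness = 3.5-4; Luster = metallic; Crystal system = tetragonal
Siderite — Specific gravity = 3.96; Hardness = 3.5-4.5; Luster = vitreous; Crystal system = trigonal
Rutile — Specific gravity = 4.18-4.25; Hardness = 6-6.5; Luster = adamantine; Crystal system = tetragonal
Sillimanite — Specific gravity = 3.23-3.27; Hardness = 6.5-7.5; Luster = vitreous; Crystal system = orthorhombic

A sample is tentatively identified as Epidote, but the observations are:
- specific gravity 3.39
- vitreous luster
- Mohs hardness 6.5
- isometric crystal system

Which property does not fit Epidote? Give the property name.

Specific gravity 3.39: Epidote has SG 3.30-3.50 — agrees.
Vitreous luster: Epidote has vitreous luster — agrees.
Mohs hardness 6.5: Epidote has hardness 6-7 — agrees.
Isometric crystal system: Epidote has monoclinic system — outside the reference range.
The crystal system is the one property that does not fit.

crystal system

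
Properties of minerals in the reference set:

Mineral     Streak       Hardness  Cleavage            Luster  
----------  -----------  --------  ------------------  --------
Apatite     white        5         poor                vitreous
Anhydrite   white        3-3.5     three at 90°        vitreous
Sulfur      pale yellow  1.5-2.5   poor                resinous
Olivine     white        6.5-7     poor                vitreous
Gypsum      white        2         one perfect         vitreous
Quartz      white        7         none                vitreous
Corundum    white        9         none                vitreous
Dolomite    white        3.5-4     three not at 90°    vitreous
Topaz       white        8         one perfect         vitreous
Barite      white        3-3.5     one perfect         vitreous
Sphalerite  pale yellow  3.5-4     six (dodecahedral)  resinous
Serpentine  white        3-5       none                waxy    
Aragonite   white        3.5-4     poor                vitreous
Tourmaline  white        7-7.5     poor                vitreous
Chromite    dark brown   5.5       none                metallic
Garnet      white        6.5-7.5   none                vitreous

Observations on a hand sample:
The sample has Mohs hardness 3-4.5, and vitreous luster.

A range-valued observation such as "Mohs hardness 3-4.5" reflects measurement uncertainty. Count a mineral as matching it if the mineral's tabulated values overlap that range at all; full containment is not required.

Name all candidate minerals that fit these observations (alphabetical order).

Anhydrite, Aragonite, Barite, Dolomite

Mohs hardness 3-4.5 — only Anhydrite, Dolomite, Barite, Sphalerite, Serpentine, Aragonite remain.
Vitreous luster eliminates Sphalerite, Serpentine.
Remaining candidates: Anhydrite, Aragonite, Barite, Dolomite.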